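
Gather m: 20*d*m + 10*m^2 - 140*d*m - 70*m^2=-120*d*m - 60*m^2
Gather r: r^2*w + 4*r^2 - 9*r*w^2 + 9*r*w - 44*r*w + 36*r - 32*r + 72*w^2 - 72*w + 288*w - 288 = r^2*(w + 4) + r*(-9*w^2 - 35*w + 4) + 72*w^2 + 216*w - 288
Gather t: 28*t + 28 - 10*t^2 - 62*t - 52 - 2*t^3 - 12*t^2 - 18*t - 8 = -2*t^3 - 22*t^2 - 52*t - 32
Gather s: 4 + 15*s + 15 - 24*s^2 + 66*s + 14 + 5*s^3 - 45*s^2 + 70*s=5*s^3 - 69*s^2 + 151*s + 33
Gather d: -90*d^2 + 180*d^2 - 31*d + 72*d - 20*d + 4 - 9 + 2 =90*d^2 + 21*d - 3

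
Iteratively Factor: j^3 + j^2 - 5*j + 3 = (j - 1)*(j^2 + 2*j - 3) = (j - 1)*(j + 3)*(j - 1)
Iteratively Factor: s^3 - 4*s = (s - 2)*(s^2 + 2*s) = s*(s - 2)*(s + 2)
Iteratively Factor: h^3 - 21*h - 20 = (h - 5)*(h^2 + 5*h + 4) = (h - 5)*(h + 1)*(h + 4)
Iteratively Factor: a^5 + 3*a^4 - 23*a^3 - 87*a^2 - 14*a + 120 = (a + 4)*(a^4 - a^3 - 19*a^2 - 11*a + 30) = (a + 2)*(a + 4)*(a^3 - 3*a^2 - 13*a + 15) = (a - 5)*(a + 2)*(a + 4)*(a^2 + 2*a - 3) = (a - 5)*(a + 2)*(a + 3)*(a + 4)*(a - 1)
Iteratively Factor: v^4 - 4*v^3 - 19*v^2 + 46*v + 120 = (v + 3)*(v^3 - 7*v^2 + 2*v + 40) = (v + 2)*(v + 3)*(v^2 - 9*v + 20) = (v - 5)*(v + 2)*(v + 3)*(v - 4)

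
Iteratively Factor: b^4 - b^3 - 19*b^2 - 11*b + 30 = (b + 2)*(b^3 - 3*b^2 - 13*b + 15) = (b - 1)*(b + 2)*(b^2 - 2*b - 15) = (b - 5)*(b - 1)*(b + 2)*(b + 3)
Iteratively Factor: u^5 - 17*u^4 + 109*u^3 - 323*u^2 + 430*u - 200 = (u - 5)*(u^4 - 12*u^3 + 49*u^2 - 78*u + 40) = (u - 5)*(u - 2)*(u^3 - 10*u^2 + 29*u - 20) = (u - 5)*(u - 4)*(u - 2)*(u^2 - 6*u + 5) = (u - 5)*(u - 4)*(u - 2)*(u - 1)*(u - 5)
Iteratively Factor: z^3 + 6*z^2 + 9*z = (z + 3)*(z^2 + 3*z) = z*(z + 3)*(z + 3)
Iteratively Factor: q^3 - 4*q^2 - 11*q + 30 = (q + 3)*(q^2 - 7*q + 10) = (q - 5)*(q + 3)*(q - 2)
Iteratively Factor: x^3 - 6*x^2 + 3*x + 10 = (x + 1)*(x^2 - 7*x + 10) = (x - 5)*(x + 1)*(x - 2)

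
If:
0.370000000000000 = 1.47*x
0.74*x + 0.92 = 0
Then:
No Solution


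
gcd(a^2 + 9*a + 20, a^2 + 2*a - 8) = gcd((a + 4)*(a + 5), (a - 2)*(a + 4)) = a + 4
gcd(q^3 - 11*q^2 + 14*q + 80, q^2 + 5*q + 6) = q + 2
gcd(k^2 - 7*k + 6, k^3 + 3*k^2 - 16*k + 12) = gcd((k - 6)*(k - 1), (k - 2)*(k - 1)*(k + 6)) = k - 1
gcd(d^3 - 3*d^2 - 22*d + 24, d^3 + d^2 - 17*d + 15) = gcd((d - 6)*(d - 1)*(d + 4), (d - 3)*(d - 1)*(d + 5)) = d - 1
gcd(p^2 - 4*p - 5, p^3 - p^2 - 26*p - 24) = p + 1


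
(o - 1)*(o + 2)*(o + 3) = o^3 + 4*o^2 + o - 6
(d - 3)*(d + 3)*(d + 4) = d^3 + 4*d^2 - 9*d - 36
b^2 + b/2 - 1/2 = (b - 1/2)*(b + 1)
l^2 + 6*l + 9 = (l + 3)^2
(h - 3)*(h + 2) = h^2 - h - 6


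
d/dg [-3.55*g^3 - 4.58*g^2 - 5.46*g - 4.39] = -10.65*g^2 - 9.16*g - 5.46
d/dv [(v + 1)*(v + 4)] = 2*v + 5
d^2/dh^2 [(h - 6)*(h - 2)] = 2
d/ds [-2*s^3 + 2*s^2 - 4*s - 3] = -6*s^2 + 4*s - 4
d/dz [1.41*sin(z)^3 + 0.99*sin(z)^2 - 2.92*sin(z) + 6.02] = (4.23*sin(z)^2 + 1.98*sin(z) - 2.92)*cos(z)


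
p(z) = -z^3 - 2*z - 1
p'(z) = -3*z^2 - 2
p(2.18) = -15.72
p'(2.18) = -16.26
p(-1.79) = 8.32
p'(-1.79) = -11.61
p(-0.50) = 0.12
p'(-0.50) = -2.75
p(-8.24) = 574.96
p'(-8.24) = -205.69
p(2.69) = -25.85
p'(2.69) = -23.71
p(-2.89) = 28.92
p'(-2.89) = -27.06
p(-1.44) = 4.87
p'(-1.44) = -8.22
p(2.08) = -14.16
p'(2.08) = -14.98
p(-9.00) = 746.00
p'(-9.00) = -245.00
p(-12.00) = 1751.00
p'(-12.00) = -434.00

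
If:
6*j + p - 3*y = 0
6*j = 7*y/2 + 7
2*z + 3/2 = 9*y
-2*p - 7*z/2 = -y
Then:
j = 2471/1320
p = -1673/220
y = 133/110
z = 258/55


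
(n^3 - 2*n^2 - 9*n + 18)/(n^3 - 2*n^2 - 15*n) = (n^2 - 5*n + 6)/(n*(n - 5))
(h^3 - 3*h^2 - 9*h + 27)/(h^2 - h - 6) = (h^2 - 9)/(h + 2)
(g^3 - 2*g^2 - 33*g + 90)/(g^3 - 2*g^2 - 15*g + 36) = (g^2 + g - 30)/(g^2 + g - 12)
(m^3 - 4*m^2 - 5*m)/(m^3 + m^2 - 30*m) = (m + 1)/(m + 6)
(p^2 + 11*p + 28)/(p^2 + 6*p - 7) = (p + 4)/(p - 1)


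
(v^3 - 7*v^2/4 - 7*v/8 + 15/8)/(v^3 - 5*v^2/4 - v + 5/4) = (v - 3/2)/(v - 1)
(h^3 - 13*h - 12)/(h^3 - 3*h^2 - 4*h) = (h + 3)/h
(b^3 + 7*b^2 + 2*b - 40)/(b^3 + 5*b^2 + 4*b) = (b^2 + 3*b - 10)/(b*(b + 1))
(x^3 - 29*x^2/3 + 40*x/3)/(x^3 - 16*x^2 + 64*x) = (x - 5/3)/(x - 8)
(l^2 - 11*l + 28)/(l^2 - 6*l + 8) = (l - 7)/(l - 2)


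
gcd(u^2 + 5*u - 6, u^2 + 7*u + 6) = u + 6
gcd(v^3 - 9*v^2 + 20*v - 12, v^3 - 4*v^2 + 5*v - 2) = v^2 - 3*v + 2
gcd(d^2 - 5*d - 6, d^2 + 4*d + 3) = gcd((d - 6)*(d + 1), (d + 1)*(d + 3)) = d + 1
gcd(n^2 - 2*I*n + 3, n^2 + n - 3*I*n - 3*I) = n - 3*I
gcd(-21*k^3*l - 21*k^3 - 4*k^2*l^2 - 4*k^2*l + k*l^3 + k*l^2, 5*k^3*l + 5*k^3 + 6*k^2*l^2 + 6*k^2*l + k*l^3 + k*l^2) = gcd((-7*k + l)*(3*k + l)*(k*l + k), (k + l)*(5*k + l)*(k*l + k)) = k*l + k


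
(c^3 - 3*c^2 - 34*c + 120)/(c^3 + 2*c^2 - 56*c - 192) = (c^2 - 9*c + 20)/(c^2 - 4*c - 32)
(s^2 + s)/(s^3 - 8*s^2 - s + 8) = s/(s^2 - 9*s + 8)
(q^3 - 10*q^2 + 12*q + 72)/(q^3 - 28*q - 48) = (q - 6)/(q + 4)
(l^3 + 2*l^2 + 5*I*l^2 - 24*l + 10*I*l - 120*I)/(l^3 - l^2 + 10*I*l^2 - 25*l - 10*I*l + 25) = (l^2 + 2*l - 24)/(l^2 + l*(-1 + 5*I) - 5*I)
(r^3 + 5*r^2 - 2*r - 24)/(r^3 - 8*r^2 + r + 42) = (r^3 + 5*r^2 - 2*r - 24)/(r^3 - 8*r^2 + r + 42)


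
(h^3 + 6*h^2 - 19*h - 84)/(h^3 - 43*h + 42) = (h^2 - h - 12)/(h^2 - 7*h + 6)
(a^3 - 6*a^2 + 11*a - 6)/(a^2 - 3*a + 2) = a - 3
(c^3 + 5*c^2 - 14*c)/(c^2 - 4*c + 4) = c*(c + 7)/(c - 2)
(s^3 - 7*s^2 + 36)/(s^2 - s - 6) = s - 6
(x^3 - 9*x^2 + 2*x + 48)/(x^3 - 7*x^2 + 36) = (x - 8)/(x - 6)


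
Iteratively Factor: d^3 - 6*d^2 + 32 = (d - 4)*(d^2 - 2*d - 8) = (d - 4)^2*(d + 2)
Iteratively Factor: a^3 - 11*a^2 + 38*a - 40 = (a - 5)*(a^2 - 6*a + 8) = (a - 5)*(a - 4)*(a - 2)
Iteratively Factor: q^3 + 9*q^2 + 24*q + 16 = (q + 1)*(q^2 + 8*q + 16) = (q + 1)*(q + 4)*(q + 4)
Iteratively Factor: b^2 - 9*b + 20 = (b - 5)*(b - 4)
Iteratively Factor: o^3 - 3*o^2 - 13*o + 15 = (o - 1)*(o^2 - 2*o - 15) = (o - 1)*(o + 3)*(o - 5)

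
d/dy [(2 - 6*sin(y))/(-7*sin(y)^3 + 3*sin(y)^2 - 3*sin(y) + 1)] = 12*(-7*sin(y)^2 + 5*sin(y) - 1)*sin(y)*cos(y)/(7*sin(y)^3 - 3*sin(y)^2 + 3*sin(y) - 1)^2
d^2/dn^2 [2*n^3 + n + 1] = 12*n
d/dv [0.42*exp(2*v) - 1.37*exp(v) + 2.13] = (0.84*exp(v) - 1.37)*exp(v)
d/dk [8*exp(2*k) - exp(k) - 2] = (16*exp(k) - 1)*exp(k)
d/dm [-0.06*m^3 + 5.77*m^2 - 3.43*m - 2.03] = -0.18*m^2 + 11.54*m - 3.43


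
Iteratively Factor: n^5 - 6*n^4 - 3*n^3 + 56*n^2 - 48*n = (n)*(n^4 - 6*n^3 - 3*n^2 + 56*n - 48) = n*(n - 4)*(n^3 - 2*n^2 - 11*n + 12) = n*(n - 4)*(n - 1)*(n^2 - n - 12) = n*(n - 4)*(n - 1)*(n + 3)*(n - 4)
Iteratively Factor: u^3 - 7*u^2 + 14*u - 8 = (u - 1)*(u^2 - 6*u + 8) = (u - 2)*(u - 1)*(u - 4)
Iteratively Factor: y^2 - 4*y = (y - 4)*(y)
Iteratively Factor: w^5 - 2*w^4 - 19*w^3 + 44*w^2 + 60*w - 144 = (w + 4)*(w^4 - 6*w^3 + 5*w^2 + 24*w - 36) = (w + 2)*(w + 4)*(w^3 - 8*w^2 + 21*w - 18) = (w - 3)*(w + 2)*(w + 4)*(w^2 - 5*w + 6) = (w - 3)*(w - 2)*(w + 2)*(w + 4)*(w - 3)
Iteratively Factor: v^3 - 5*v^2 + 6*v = (v - 2)*(v^2 - 3*v) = (v - 3)*(v - 2)*(v)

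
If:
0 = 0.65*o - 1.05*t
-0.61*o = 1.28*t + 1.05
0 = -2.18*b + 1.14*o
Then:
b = -0.39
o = -0.75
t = -0.46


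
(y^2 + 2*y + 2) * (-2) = -2*y^2 - 4*y - 4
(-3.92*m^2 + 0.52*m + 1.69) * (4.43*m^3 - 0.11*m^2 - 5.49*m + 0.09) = -17.3656*m^5 + 2.7348*m^4 + 28.9503*m^3 - 3.3935*m^2 - 9.2313*m + 0.1521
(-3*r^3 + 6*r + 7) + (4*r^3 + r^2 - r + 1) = r^3 + r^2 + 5*r + 8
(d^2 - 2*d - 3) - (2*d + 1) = d^2 - 4*d - 4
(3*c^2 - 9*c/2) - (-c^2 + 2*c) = 4*c^2 - 13*c/2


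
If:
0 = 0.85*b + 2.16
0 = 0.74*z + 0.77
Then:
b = -2.54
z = -1.04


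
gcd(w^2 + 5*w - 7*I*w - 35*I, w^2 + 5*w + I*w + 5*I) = w + 5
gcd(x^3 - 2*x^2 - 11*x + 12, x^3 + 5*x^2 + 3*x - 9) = x^2 + 2*x - 3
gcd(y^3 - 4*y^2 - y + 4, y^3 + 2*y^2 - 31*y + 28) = y^2 - 5*y + 4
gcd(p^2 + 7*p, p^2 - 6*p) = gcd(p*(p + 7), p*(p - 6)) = p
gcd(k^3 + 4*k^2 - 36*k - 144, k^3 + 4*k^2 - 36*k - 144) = k^3 + 4*k^2 - 36*k - 144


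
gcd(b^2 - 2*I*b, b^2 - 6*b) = b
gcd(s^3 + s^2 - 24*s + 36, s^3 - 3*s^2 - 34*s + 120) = s + 6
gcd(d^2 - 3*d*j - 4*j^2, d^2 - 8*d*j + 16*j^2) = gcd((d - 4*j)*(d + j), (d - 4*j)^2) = d - 4*j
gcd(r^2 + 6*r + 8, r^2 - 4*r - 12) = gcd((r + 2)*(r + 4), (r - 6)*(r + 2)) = r + 2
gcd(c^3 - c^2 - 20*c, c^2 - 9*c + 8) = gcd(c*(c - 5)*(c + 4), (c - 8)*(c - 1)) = 1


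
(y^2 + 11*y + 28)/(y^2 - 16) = (y + 7)/(y - 4)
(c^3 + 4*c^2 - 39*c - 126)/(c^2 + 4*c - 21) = (c^2 - 3*c - 18)/(c - 3)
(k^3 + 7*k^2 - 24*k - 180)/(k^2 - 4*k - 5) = (k^2 + 12*k + 36)/(k + 1)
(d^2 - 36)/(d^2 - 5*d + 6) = (d^2 - 36)/(d^2 - 5*d + 6)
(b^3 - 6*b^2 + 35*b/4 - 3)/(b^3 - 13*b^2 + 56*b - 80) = (b^2 - 2*b + 3/4)/(b^2 - 9*b + 20)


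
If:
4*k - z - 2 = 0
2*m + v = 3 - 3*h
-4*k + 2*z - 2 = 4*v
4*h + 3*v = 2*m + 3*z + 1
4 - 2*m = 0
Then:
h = 8/31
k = -17/62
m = 2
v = -55/31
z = -96/31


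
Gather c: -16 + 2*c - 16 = 2*c - 32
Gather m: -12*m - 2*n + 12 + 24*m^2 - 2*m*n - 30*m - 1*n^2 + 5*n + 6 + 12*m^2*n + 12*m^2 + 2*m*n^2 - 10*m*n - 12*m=m^2*(12*n + 36) + m*(2*n^2 - 12*n - 54) - n^2 + 3*n + 18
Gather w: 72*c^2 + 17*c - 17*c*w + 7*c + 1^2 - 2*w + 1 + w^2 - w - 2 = 72*c^2 + 24*c + w^2 + w*(-17*c - 3)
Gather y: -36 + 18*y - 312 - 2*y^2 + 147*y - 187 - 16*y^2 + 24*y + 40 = -18*y^2 + 189*y - 495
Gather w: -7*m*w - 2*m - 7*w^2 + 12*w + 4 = -2*m - 7*w^2 + w*(12 - 7*m) + 4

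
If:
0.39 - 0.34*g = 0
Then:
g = 1.15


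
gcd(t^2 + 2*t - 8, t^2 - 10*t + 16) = t - 2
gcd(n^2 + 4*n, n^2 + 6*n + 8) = n + 4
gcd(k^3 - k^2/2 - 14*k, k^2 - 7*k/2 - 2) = k - 4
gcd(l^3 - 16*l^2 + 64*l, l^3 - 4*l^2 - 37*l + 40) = l - 8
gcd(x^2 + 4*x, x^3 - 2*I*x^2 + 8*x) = x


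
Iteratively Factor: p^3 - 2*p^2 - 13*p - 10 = (p + 2)*(p^2 - 4*p - 5) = (p - 5)*(p + 2)*(p + 1)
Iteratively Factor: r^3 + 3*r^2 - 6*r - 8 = (r + 4)*(r^2 - r - 2) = (r - 2)*(r + 4)*(r + 1)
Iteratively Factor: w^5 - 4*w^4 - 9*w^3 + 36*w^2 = (w - 4)*(w^4 - 9*w^2) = w*(w - 4)*(w^3 - 9*w) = w*(w - 4)*(w - 3)*(w^2 + 3*w) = w^2*(w - 4)*(w - 3)*(w + 3)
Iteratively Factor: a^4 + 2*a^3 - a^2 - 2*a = (a + 1)*(a^3 + a^2 - 2*a) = a*(a + 1)*(a^2 + a - 2) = a*(a + 1)*(a + 2)*(a - 1)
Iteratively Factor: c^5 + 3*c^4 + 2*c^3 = (c + 2)*(c^4 + c^3) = c*(c + 2)*(c^3 + c^2) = c^2*(c + 2)*(c^2 + c) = c^3*(c + 2)*(c + 1)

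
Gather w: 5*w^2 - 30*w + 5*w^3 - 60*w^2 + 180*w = 5*w^3 - 55*w^2 + 150*w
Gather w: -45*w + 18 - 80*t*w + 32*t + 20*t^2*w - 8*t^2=-8*t^2 + 32*t + w*(20*t^2 - 80*t - 45) + 18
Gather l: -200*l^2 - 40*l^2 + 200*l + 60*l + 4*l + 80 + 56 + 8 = -240*l^2 + 264*l + 144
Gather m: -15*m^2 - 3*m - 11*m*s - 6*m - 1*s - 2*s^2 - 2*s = -15*m^2 + m*(-11*s - 9) - 2*s^2 - 3*s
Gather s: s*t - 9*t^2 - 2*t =s*t - 9*t^2 - 2*t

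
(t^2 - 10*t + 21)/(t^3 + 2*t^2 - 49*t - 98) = (t - 3)/(t^2 + 9*t + 14)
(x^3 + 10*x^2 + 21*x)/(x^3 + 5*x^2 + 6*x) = (x + 7)/(x + 2)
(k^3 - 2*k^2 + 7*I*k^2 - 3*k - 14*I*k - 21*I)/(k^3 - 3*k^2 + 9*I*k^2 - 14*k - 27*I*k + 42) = (k + 1)/(k + 2*I)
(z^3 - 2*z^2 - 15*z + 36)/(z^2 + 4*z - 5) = (z^3 - 2*z^2 - 15*z + 36)/(z^2 + 4*z - 5)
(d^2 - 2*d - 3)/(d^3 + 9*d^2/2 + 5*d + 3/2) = 2*(d - 3)/(2*d^2 + 7*d + 3)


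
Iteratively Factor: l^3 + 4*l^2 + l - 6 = (l + 2)*(l^2 + 2*l - 3) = (l - 1)*(l + 2)*(l + 3)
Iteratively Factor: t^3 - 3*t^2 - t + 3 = (t - 1)*(t^2 - 2*t - 3) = (t - 3)*(t - 1)*(t + 1)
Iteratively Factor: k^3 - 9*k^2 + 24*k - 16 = (k - 1)*(k^2 - 8*k + 16) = (k - 4)*(k - 1)*(k - 4)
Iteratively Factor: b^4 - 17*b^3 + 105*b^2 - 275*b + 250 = (b - 5)*(b^3 - 12*b^2 + 45*b - 50) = (b - 5)^2*(b^2 - 7*b + 10) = (b - 5)^3*(b - 2)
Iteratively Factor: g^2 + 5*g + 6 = (g + 3)*(g + 2)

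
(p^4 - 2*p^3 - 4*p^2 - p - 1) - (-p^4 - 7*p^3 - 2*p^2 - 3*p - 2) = 2*p^4 + 5*p^3 - 2*p^2 + 2*p + 1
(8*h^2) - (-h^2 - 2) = 9*h^2 + 2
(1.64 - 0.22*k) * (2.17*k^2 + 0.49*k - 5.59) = -0.4774*k^3 + 3.451*k^2 + 2.0334*k - 9.1676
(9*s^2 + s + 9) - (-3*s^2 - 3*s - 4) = 12*s^2 + 4*s + 13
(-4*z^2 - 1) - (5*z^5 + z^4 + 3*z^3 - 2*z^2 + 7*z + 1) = -5*z^5 - z^4 - 3*z^3 - 2*z^2 - 7*z - 2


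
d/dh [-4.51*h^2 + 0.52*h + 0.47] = 0.52 - 9.02*h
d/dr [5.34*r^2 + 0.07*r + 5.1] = 10.68*r + 0.07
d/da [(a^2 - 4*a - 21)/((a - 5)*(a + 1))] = 32*(a - 2)/(a^4 - 8*a^3 + 6*a^2 + 40*a + 25)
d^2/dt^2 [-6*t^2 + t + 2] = -12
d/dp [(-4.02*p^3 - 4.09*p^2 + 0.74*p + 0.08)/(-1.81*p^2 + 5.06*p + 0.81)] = (7.2762*p^4 - 40.6824*p^3 - 29.1246*p^2 - 6.3362*p + 0.1946)/(3.2761*p^4 - 18.3172*p^3 + 22.6714*p^2 + 8.1972*p + 0.6561)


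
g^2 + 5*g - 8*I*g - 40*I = (g + 5)*(g - 8*I)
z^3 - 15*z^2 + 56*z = z*(z - 8)*(z - 7)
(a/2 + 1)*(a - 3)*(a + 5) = a^3/2 + 2*a^2 - 11*a/2 - 15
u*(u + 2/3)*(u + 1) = u^3 + 5*u^2/3 + 2*u/3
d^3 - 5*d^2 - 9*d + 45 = (d - 5)*(d - 3)*(d + 3)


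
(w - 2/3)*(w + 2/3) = w^2 - 4/9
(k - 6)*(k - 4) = k^2 - 10*k + 24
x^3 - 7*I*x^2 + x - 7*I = (x - 7*I)*(x - I)*(x + I)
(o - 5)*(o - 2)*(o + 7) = o^3 - 39*o + 70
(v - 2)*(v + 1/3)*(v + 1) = v^3 - 2*v^2/3 - 7*v/3 - 2/3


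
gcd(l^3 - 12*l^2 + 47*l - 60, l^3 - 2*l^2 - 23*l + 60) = l^2 - 7*l + 12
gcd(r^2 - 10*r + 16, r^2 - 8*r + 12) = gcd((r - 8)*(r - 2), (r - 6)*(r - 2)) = r - 2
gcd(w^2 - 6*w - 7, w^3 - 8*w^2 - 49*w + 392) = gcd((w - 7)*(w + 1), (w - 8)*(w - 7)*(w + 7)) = w - 7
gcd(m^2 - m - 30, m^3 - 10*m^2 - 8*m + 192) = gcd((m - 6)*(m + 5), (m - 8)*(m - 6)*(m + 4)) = m - 6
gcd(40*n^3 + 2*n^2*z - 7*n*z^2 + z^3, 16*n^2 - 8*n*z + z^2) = -4*n + z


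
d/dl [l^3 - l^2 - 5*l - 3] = 3*l^2 - 2*l - 5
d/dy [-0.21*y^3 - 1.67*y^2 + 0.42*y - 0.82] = -0.63*y^2 - 3.34*y + 0.42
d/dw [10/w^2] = -20/w^3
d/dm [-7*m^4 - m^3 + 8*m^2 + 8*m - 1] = -28*m^3 - 3*m^2 + 16*m + 8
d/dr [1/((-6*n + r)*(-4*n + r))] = 2*(5*n - r)/((4*n - r)^2*(6*n - r)^2)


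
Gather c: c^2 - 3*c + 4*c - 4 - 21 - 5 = c^2 + c - 30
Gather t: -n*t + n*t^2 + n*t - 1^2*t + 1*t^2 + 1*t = t^2*(n + 1)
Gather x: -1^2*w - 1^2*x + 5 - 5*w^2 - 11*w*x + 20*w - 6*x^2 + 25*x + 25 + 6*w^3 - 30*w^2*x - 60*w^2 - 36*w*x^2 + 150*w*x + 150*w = 6*w^3 - 65*w^2 + 169*w + x^2*(-36*w - 6) + x*(-30*w^2 + 139*w + 24) + 30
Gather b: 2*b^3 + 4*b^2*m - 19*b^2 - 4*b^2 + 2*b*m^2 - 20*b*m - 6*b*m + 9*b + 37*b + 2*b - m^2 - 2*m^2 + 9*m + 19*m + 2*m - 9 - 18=2*b^3 + b^2*(4*m - 23) + b*(2*m^2 - 26*m + 48) - 3*m^2 + 30*m - 27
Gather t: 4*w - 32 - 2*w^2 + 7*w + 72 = -2*w^2 + 11*w + 40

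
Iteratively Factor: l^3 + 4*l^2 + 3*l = (l + 1)*(l^2 + 3*l) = (l + 1)*(l + 3)*(l)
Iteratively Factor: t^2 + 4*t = (t + 4)*(t)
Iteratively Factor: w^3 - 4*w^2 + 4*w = (w - 2)*(w^2 - 2*w) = (w - 2)^2*(w)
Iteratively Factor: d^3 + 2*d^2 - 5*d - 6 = (d + 1)*(d^2 + d - 6) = (d - 2)*(d + 1)*(d + 3)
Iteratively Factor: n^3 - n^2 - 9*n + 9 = (n - 1)*(n^2 - 9) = (n - 1)*(n + 3)*(n - 3)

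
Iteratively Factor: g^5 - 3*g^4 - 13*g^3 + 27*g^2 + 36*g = (g)*(g^4 - 3*g^3 - 13*g^2 + 27*g + 36) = g*(g + 3)*(g^3 - 6*g^2 + 5*g + 12) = g*(g - 4)*(g + 3)*(g^2 - 2*g - 3) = g*(g - 4)*(g + 1)*(g + 3)*(g - 3)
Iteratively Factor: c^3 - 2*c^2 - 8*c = (c - 4)*(c^2 + 2*c) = (c - 4)*(c + 2)*(c)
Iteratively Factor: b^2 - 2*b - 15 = (b - 5)*(b + 3)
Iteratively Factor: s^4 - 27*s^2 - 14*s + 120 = (s - 2)*(s^3 + 2*s^2 - 23*s - 60) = (s - 5)*(s - 2)*(s^2 + 7*s + 12) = (s - 5)*(s - 2)*(s + 4)*(s + 3)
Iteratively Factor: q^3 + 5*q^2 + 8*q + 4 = (q + 2)*(q^2 + 3*q + 2) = (q + 2)^2*(q + 1)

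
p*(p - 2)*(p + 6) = p^3 + 4*p^2 - 12*p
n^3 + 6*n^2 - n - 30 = (n - 2)*(n + 3)*(n + 5)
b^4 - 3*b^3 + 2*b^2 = b^2*(b - 2)*(b - 1)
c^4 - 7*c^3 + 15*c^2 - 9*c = c*(c - 3)^2*(c - 1)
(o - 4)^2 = o^2 - 8*o + 16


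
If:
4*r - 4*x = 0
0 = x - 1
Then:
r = 1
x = 1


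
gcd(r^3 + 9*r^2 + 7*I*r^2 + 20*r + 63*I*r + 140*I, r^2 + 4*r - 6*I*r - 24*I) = r + 4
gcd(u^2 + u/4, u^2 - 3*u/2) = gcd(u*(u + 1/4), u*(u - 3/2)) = u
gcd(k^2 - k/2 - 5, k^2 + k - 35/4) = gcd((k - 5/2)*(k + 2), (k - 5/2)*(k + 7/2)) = k - 5/2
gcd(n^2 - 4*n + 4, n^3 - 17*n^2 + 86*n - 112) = n - 2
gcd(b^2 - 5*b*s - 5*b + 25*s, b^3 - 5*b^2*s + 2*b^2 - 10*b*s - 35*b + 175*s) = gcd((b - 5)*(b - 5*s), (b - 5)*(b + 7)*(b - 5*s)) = -b^2 + 5*b*s + 5*b - 25*s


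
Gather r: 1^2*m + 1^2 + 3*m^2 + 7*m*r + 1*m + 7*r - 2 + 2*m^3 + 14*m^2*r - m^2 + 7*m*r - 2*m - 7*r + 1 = 2*m^3 + 2*m^2 + r*(14*m^2 + 14*m)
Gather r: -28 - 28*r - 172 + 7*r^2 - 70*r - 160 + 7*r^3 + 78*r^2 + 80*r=7*r^3 + 85*r^2 - 18*r - 360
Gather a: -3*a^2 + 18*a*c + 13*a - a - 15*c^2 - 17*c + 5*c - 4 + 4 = -3*a^2 + a*(18*c + 12) - 15*c^2 - 12*c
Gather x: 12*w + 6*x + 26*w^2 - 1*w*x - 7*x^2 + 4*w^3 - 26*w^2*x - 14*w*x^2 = 4*w^3 + 26*w^2 + 12*w + x^2*(-14*w - 7) + x*(-26*w^2 - w + 6)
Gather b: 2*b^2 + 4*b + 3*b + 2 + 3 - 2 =2*b^2 + 7*b + 3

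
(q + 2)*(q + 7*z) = q^2 + 7*q*z + 2*q + 14*z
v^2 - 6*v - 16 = (v - 8)*(v + 2)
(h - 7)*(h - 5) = h^2 - 12*h + 35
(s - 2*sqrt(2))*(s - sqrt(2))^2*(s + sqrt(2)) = s^4 - 3*sqrt(2)*s^3 + 2*s^2 + 6*sqrt(2)*s - 8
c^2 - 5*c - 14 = (c - 7)*(c + 2)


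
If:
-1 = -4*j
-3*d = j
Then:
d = -1/12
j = 1/4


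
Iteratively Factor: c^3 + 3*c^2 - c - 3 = (c + 3)*(c^2 - 1) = (c - 1)*(c + 3)*(c + 1)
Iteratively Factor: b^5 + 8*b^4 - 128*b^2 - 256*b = (b)*(b^4 + 8*b^3 - 128*b - 256) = b*(b + 4)*(b^3 + 4*b^2 - 16*b - 64) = b*(b - 4)*(b + 4)*(b^2 + 8*b + 16) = b*(b - 4)*(b + 4)^2*(b + 4)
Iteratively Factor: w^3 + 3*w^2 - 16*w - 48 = (w + 3)*(w^2 - 16) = (w + 3)*(w + 4)*(w - 4)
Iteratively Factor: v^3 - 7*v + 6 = (v - 2)*(v^2 + 2*v - 3) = (v - 2)*(v - 1)*(v + 3)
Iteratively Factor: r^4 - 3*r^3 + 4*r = (r)*(r^3 - 3*r^2 + 4) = r*(r - 2)*(r^2 - r - 2) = r*(r - 2)^2*(r + 1)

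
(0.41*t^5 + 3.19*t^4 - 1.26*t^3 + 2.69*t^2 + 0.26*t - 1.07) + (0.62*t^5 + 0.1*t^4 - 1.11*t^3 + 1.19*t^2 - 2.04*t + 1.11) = 1.03*t^5 + 3.29*t^4 - 2.37*t^3 + 3.88*t^2 - 1.78*t + 0.04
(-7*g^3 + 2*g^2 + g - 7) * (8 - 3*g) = 21*g^4 - 62*g^3 + 13*g^2 + 29*g - 56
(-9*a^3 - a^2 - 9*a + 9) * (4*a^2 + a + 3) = -36*a^5 - 13*a^4 - 64*a^3 + 24*a^2 - 18*a + 27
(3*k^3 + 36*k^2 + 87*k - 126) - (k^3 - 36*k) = 2*k^3 + 36*k^2 + 123*k - 126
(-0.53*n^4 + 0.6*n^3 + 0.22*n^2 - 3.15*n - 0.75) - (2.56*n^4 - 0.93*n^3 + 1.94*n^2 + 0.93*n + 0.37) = -3.09*n^4 + 1.53*n^3 - 1.72*n^2 - 4.08*n - 1.12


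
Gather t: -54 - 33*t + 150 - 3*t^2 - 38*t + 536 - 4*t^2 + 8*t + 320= -7*t^2 - 63*t + 952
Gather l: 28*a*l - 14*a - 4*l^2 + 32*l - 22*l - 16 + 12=-14*a - 4*l^2 + l*(28*a + 10) - 4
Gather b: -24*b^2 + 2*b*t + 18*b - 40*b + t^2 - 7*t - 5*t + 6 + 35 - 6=-24*b^2 + b*(2*t - 22) + t^2 - 12*t + 35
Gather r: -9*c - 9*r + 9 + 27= -9*c - 9*r + 36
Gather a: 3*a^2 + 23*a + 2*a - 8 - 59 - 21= 3*a^2 + 25*a - 88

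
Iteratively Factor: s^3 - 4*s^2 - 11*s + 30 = (s - 5)*(s^2 + s - 6) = (s - 5)*(s - 2)*(s + 3)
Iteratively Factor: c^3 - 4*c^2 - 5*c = (c)*(c^2 - 4*c - 5) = c*(c + 1)*(c - 5)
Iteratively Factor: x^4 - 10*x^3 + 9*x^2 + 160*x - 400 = (x - 4)*(x^3 - 6*x^2 - 15*x + 100) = (x - 5)*(x - 4)*(x^2 - x - 20) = (x - 5)*(x - 4)*(x + 4)*(x - 5)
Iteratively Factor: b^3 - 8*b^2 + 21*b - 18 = (b - 3)*(b^2 - 5*b + 6) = (b - 3)^2*(b - 2)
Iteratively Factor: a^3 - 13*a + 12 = (a - 3)*(a^2 + 3*a - 4) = (a - 3)*(a + 4)*(a - 1)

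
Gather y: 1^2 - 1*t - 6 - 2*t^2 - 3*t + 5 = -2*t^2 - 4*t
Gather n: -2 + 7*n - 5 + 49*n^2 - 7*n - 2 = 49*n^2 - 9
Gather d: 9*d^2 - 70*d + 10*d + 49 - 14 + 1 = 9*d^2 - 60*d + 36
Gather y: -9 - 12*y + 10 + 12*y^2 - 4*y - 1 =12*y^2 - 16*y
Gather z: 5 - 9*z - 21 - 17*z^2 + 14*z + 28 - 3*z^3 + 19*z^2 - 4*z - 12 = -3*z^3 + 2*z^2 + z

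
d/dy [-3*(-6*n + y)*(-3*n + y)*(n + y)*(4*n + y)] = -162*n^3 + 138*n^2*y + 36*n*y^2 - 12*y^3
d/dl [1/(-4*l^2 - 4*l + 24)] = (2*l + 1)/(4*(l^2 + l - 6)^2)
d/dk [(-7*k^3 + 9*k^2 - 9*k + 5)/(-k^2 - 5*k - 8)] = (7*k^4 + 70*k^3 + 114*k^2 - 134*k + 97)/(k^4 + 10*k^3 + 41*k^2 + 80*k + 64)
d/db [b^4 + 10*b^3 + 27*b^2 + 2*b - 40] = 4*b^3 + 30*b^2 + 54*b + 2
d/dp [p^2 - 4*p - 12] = 2*p - 4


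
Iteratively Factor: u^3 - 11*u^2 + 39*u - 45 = (u - 3)*(u^2 - 8*u + 15) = (u - 5)*(u - 3)*(u - 3)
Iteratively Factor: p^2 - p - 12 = (p + 3)*(p - 4)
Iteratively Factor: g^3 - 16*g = (g - 4)*(g^2 + 4*g) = (g - 4)*(g + 4)*(g)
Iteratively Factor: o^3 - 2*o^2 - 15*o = (o)*(o^2 - 2*o - 15) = o*(o - 5)*(o + 3)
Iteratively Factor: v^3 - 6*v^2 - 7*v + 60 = (v - 5)*(v^2 - v - 12) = (v - 5)*(v - 4)*(v + 3)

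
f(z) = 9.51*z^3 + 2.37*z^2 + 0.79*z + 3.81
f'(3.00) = 271.78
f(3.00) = 284.28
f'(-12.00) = 4052.23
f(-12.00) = -16097.67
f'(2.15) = 142.86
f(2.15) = 110.98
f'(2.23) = 153.24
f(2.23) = 122.82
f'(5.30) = 827.32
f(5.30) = 1490.39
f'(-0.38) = 3.11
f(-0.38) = 3.33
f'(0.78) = 21.84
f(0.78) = 10.38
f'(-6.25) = 1085.62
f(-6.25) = -2230.33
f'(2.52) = 193.91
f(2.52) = 173.04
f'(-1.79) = 83.72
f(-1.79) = -44.55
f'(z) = 28.53*z^2 + 4.74*z + 0.79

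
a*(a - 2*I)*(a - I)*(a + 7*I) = a^4 + 4*I*a^3 + 19*a^2 - 14*I*a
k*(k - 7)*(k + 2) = k^3 - 5*k^2 - 14*k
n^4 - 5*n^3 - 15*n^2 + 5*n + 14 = (n - 7)*(n - 1)*(n + 1)*(n + 2)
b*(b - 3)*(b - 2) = b^3 - 5*b^2 + 6*b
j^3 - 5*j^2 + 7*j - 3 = (j - 3)*(j - 1)^2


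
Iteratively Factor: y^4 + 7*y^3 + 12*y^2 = (y)*(y^3 + 7*y^2 + 12*y) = y*(y + 3)*(y^2 + 4*y) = y^2*(y + 3)*(y + 4)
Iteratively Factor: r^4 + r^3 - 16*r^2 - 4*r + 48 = (r - 2)*(r^3 + 3*r^2 - 10*r - 24) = (r - 3)*(r - 2)*(r^2 + 6*r + 8) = (r - 3)*(r - 2)*(r + 4)*(r + 2)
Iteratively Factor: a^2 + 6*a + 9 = (a + 3)*(a + 3)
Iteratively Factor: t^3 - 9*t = (t)*(t^2 - 9) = t*(t + 3)*(t - 3)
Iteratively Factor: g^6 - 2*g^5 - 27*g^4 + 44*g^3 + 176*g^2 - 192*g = (g)*(g^5 - 2*g^4 - 27*g^3 + 44*g^2 + 176*g - 192) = g*(g - 4)*(g^4 + 2*g^3 - 19*g^2 - 32*g + 48) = g*(g - 4)*(g + 4)*(g^3 - 2*g^2 - 11*g + 12) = g*(g - 4)^2*(g + 4)*(g^2 + 2*g - 3) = g*(g - 4)^2*(g - 1)*(g + 4)*(g + 3)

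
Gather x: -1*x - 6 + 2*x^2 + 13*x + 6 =2*x^2 + 12*x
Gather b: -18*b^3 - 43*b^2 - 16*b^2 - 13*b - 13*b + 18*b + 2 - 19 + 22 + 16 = -18*b^3 - 59*b^2 - 8*b + 21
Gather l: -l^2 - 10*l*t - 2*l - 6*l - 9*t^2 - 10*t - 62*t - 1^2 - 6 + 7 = -l^2 + l*(-10*t - 8) - 9*t^2 - 72*t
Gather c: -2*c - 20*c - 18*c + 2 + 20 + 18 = 40 - 40*c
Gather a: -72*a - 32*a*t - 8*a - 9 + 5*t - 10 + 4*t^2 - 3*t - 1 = a*(-32*t - 80) + 4*t^2 + 2*t - 20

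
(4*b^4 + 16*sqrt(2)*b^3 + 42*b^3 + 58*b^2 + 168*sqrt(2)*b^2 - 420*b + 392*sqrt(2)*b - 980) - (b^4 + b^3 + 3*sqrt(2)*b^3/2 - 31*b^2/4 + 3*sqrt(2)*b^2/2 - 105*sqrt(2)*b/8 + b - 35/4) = 3*b^4 + 29*sqrt(2)*b^3/2 + 41*b^3 + 263*b^2/4 + 333*sqrt(2)*b^2/2 - 421*b + 3241*sqrt(2)*b/8 - 3885/4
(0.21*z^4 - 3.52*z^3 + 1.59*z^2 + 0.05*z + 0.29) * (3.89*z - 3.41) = 0.8169*z^5 - 14.4089*z^4 + 18.1883*z^3 - 5.2274*z^2 + 0.9576*z - 0.9889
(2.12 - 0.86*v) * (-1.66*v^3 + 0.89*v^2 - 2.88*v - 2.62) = 1.4276*v^4 - 4.2846*v^3 + 4.3636*v^2 - 3.8524*v - 5.5544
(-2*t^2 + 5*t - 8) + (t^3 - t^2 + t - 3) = t^3 - 3*t^2 + 6*t - 11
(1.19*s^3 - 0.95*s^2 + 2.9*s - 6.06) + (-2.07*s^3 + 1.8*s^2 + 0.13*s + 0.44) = -0.88*s^3 + 0.85*s^2 + 3.03*s - 5.62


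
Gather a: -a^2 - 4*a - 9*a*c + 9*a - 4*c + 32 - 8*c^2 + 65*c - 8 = -a^2 + a*(5 - 9*c) - 8*c^2 + 61*c + 24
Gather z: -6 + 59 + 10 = 63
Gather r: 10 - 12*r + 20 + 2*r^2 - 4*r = 2*r^2 - 16*r + 30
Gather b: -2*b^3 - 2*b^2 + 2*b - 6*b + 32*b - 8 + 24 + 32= -2*b^3 - 2*b^2 + 28*b + 48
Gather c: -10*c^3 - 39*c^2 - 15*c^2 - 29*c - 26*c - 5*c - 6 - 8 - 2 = -10*c^3 - 54*c^2 - 60*c - 16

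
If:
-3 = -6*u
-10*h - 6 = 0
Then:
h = -3/5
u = 1/2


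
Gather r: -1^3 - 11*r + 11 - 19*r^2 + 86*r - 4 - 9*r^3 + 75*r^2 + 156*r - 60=-9*r^3 + 56*r^2 + 231*r - 54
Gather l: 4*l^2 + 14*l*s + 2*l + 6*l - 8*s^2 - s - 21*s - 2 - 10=4*l^2 + l*(14*s + 8) - 8*s^2 - 22*s - 12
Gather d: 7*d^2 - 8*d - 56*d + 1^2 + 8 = 7*d^2 - 64*d + 9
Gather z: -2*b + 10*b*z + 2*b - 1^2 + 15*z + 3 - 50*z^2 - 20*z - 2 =-50*z^2 + z*(10*b - 5)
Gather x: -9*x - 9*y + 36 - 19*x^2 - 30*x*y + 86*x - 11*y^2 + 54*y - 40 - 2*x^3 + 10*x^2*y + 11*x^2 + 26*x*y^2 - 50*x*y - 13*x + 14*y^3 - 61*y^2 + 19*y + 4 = -2*x^3 + x^2*(10*y - 8) + x*(26*y^2 - 80*y + 64) + 14*y^3 - 72*y^2 + 64*y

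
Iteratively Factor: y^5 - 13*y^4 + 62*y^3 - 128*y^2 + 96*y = (y - 4)*(y^4 - 9*y^3 + 26*y^2 - 24*y) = y*(y - 4)*(y^3 - 9*y^2 + 26*y - 24) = y*(y - 4)*(y - 2)*(y^2 - 7*y + 12) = y*(y - 4)^2*(y - 2)*(y - 3)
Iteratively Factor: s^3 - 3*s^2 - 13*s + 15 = (s - 1)*(s^2 - 2*s - 15) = (s - 1)*(s + 3)*(s - 5)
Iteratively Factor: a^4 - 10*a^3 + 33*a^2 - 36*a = (a - 4)*(a^3 - 6*a^2 + 9*a) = (a - 4)*(a - 3)*(a^2 - 3*a) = a*(a - 4)*(a - 3)*(a - 3)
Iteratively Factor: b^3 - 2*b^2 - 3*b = (b)*(b^2 - 2*b - 3) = b*(b - 3)*(b + 1)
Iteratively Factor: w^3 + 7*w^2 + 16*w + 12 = (w + 3)*(w^2 + 4*w + 4) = (w + 2)*(w + 3)*(w + 2)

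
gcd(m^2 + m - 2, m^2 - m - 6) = m + 2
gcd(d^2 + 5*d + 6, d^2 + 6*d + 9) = d + 3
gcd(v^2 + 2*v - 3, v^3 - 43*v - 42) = 1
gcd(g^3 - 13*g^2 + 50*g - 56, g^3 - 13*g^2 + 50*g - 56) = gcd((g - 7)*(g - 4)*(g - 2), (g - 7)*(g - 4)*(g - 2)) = g^3 - 13*g^2 + 50*g - 56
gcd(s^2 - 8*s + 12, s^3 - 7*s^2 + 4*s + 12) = s^2 - 8*s + 12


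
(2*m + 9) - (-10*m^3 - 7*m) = 10*m^3 + 9*m + 9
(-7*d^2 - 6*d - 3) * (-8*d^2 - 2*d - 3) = 56*d^4 + 62*d^3 + 57*d^2 + 24*d + 9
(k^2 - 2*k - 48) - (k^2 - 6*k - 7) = 4*k - 41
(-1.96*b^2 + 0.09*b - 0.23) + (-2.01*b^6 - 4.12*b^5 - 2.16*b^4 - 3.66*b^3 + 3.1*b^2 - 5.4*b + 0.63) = -2.01*b^6 - 4.12*b^5 - 2.16*b^4 - 3.66*b^3 + 1.14*b^2 - 5.31*b + 0.4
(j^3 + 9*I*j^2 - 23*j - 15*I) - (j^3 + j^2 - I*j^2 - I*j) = -j^2 + 10*I*j^2 - 23*j + I*j - 15*I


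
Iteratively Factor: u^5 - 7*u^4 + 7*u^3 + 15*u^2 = (u + 1)*(u^4 - 8*u^3 + 15*u^2) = u*(u + 1)*(u^3 - 8*u^2 + 15*u) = u^2*(u + 1)*(u^2 - 8*u + 15) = u^2*(u - 5)*(u + 1)*(u - 3)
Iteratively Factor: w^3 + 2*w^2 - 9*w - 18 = (w + 2)*(w^2 - 9) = (w + 2)*(w + 3)*(w - 3)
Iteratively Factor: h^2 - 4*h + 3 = (h - 1)*(h - 3)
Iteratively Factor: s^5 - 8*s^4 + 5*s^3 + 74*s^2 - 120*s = (s - 5)*(s^4 - 3*s^3 - 10*s^2 + 24*s) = (s - 5)*(s - 2)*(s^3 - s^2 - 12*s) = s*(s - 5)*(s - 2)*(s^2 - s - 12) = s*(s - 5)*(s - 2)*(s + 3)*(s - 4)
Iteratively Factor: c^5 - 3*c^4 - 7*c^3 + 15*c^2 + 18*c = (c - 3)*(c^4 - 7*c^2 - 6*c) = (c - 3)^2*(c^3 + 3*c^2 + 2*c) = (c - 3)^2*(c + 2)*(c^2 + c) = c*(c - 3)^2*(c + 2)*(c + 1)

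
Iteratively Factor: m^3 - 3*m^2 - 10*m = (m)*(m^2 - 3*m - 10) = m*(m + 2)*(m - 5)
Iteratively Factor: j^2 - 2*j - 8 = (j + 2)*(j - 4)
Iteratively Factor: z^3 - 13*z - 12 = (z + 1)*(z^2 - z - 12) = (z + 1)*(z + 3)*(z - 4)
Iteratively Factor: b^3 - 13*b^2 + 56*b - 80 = (b - 5)*(b^2 - 8*b + 16) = (b - 5)*(b - 4)*(b - 4)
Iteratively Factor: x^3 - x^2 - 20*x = (x - 5)*(x^2 + 4*x) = x*(x - 5)*(x + 4)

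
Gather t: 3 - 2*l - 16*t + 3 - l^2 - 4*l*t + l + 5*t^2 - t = -l^2 - l + 5*t^2 + t*(-4*l - 17) + 6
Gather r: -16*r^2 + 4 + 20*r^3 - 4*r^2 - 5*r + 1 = 20*r^3 - 20*r^2 - 5*r + 5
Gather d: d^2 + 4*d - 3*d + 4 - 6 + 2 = d^2 + d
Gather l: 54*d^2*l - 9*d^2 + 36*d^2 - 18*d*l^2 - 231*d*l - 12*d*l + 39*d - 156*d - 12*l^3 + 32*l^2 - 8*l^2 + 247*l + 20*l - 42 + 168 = 27*d^2 - 117*d - 12*l^3 + l^2*(24 - 18*d) + l*(54*d^2 - 243*d + 267) + 126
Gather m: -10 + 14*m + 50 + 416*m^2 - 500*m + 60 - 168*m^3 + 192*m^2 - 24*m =-168*m^3 + 608*m^2 - 510*m + 100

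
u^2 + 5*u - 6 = (u - 1)*(u + 6)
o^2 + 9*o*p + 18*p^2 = (o + 3*p)*(o + 6*p)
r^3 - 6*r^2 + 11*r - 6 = (r - 3)*(r - 2)*(r - 1)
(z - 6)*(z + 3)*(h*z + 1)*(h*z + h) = h^2*z^4 - 2*h^2*z^3 - 21*h^2*z^2 - 18*h^2*z + h*z^3 - 2*h*z^2 - 21*h*z - 18*h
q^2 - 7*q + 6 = (q - 6)*(q - 1)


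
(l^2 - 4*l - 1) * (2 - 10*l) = -10*l^3 + 42*l^2 + 2*l - 2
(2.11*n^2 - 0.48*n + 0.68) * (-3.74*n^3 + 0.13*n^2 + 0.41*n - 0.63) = -7.8914*n^5 + 2.0695*n^4 - 1.7405*n^3 - 1.4377*n^2 + 0.5812*n - 0.4284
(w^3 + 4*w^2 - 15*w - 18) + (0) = w^3 + 4*w^2 - 15*w - 18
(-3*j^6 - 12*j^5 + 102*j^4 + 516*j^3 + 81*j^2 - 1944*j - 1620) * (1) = -3*j^6 - 12*j^5 + 102*j^4 + 516*j^3 + 81*j^2 - 1944*j - 1620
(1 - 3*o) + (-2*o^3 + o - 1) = -2*o^3 - 2*o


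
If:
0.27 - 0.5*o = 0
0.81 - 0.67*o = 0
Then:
No Solution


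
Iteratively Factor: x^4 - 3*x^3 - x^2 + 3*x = (x - 1)*(x^3 - 2*x^2 - 3*x) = (x - 3)*(x - 1)*(x^2 + x) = x*(x - 3)*(x - 1)*(x + 1)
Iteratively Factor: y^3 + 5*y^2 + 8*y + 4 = (y + 2)*(y^2 + 3*y + 2) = (y + 1)*(y + 2)*(y + 2)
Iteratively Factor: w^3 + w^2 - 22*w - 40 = (w - 5)*(w^2 + 6*w + 8) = (w - 5)*(w + 4)*(w + 2)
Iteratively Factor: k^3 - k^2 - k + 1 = (k + 1)*(k^2 - 2*k + 1) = (k - 1)*(k + 1)*(k - 1)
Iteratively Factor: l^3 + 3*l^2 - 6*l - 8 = (l - 2)*(l^2 + 5*l + 4) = (l - 2)*(l + 1)*(l + 4)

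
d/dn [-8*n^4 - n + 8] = -32*n^3 - 1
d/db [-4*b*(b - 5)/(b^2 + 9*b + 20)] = 8*(-7*b^2 - 20*b + 50)/(b^4 + 18*b^3 + 121*b^2 + 360*b + 400)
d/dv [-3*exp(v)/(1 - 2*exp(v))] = -3*exp(v)/(4*exp(2*v) - 4*exp(v) + 1)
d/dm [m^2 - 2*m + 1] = 2*m - 2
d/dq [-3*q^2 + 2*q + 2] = 2 - 6*q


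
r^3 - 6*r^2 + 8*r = r*(r - 4)*(r - 2)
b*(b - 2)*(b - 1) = b^3 - 3*b^2 + 2*b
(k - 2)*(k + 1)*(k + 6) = k^3 + 5*k^2 - 8*k - 12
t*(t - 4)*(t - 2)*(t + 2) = t^4 - 4*t^3 - 4*t^2 + 16*t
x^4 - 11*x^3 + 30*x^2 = x^2*(x - 6)*(x - 5)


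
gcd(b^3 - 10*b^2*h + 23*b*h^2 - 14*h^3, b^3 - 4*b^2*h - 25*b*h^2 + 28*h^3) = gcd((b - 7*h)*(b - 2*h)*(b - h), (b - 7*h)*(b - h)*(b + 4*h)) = b^2 - 8*b*h + 7*h^2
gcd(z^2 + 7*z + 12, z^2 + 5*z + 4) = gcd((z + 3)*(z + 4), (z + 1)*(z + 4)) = z + 4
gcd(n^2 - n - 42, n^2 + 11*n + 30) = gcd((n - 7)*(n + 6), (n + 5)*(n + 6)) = n + 6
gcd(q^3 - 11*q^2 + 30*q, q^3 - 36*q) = q^2 - 6*q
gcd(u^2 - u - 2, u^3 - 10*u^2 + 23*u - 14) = u - 2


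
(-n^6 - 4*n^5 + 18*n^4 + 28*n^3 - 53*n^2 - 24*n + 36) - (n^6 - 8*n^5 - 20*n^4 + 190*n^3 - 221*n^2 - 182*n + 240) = -2*n^6 + 4*n^5 + 38*n^4 - 162*n^3 + 168*n^2 + 158*n - 204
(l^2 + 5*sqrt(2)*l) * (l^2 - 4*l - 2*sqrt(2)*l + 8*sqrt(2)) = l^4 - 4*l^3 + 3*sqrt(2)*l^3 - 20*l^2 - 12*sqrt(2)*l^2 + 80*l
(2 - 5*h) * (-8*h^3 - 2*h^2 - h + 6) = 40*h^4 - 6*h^3 + h^2 - 32*h + 12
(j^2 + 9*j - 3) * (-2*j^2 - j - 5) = -2*j^4 - 19*j^3 - 8*j^2 - 42*j + 15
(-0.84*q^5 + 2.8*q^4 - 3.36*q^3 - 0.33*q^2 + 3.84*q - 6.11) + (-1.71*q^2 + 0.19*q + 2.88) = -0.84*q^5 + 2.8*q^4 - 3.36*q^3 - 2.04*q^2 + 4.03*q - 3.23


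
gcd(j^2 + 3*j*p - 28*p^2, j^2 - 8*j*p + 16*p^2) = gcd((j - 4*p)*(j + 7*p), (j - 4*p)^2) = -j + 4*p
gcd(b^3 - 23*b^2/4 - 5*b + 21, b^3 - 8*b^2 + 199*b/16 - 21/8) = b^2 - 31*b/4 + 21/2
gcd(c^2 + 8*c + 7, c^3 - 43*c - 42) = c + 1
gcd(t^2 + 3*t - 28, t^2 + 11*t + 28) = t + 7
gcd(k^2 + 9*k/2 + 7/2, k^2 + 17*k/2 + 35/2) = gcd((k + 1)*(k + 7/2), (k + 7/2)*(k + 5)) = k + 7/2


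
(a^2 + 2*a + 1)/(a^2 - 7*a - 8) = (a + 1)/(a - 8)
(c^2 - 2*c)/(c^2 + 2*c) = (c - 2)/(c + 2)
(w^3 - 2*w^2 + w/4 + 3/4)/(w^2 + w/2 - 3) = (2*w^2 - w - 1)/(2*(w + 2))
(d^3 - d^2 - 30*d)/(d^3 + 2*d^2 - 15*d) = (d - 6)/(d - 3)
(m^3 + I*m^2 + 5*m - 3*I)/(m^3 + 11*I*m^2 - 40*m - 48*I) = (m^2 - 2*I*m - 1)/(m^2 + 8*I*m - 16)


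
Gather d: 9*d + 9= 9*d + 9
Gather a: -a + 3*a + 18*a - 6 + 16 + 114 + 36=20*a + 160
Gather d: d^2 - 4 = d^2 - 4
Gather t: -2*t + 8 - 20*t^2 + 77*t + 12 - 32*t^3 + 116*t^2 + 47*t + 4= -32*t^3 + 96*t^2 + 122*t + 24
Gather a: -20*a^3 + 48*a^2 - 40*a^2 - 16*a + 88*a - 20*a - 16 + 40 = -20*a^3 + 8*a^2 + 52*a + 24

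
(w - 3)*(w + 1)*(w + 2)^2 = w^4 + 2*w^3 - 7*w^2 - 20*w - 12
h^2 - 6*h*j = h*(h - 6*j)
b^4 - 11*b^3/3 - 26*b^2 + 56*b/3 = b*(b - 7)*(b - 2/3)*(b + 4)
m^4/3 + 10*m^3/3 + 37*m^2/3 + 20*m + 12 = (m/3 + 1)*(m + 2)^2*(m + 3)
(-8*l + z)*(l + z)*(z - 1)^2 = -8*l^2*z^2 + 16*l^2*z - 8*l^2 - 7*l*z^3 + 14*l*z^2 - 7*l*z + z^4 - 2*z^3 + z^2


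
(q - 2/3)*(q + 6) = q^2 + 16*q/3 - 4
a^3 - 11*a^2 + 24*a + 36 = (a - 6)^2*(a + 1)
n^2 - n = n*(n - 1)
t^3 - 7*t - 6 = (t - 3)*(t + 1)*(t + 2)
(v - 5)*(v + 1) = v^2 - 4*v - 5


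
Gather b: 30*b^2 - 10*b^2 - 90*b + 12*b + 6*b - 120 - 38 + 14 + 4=20*b^2 - 72*b - 140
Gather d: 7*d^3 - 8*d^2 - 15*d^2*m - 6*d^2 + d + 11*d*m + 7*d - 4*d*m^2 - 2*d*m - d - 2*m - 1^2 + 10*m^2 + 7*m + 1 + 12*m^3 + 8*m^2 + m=7*d^3 + d^2*(-15*m - 14) + d*(-4*m^2 + 9*m + 7) + 12*m^3 + 18*m^2 + 6*m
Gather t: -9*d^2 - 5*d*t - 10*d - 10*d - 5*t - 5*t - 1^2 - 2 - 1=-9*d^2 - 20*d + t*(-5*d - 10) - 4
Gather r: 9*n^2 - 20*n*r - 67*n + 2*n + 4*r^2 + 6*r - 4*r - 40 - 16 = 9*n^2 - 65*n + 4*r^2 + r*(2 - 20*n) - 56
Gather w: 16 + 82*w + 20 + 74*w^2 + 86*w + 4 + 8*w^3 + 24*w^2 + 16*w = 8*w^3 + 98*w^2 + 184*w + 40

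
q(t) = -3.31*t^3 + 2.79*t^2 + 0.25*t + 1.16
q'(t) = -9.93*t^2 + 5.58*t + 0.25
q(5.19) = -385.12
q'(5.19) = -238.27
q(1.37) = -1.77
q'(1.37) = -10.74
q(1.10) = 0.41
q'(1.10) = -5.63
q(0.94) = 1.11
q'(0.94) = -3.28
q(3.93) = -155.68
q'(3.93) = -131.19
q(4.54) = -249.94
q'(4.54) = -179.09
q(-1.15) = 9.60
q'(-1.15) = -19.30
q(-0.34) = 1.53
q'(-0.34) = -2.80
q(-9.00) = 2637.89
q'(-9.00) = -854.30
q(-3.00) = 114.89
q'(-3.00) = -105.86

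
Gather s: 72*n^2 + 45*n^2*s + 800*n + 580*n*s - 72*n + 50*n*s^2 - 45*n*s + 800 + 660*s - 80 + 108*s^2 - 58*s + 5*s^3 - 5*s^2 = 72*n^2 + 728*n + 5*s^3 + s^2*(50*n + 103) + s*(45*n^2 + 535*n + 602) + 720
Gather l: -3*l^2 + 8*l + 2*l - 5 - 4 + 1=-3*l^2 + 10*l - 8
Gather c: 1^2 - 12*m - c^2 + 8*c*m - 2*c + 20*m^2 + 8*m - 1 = -c^2 + c*(8*m - 2) + 20*m^2 - 4*m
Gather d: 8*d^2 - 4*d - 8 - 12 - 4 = 8*d^2 - 4*d - 24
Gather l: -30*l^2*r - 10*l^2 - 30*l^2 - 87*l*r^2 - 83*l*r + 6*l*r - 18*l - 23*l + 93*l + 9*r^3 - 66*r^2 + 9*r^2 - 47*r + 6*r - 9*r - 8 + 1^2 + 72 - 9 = l^2*(-30*r - 40) + l*(-87*r^2 - 77*r + 52) + 9*r^3 - 57*r^2 - 50*r + 56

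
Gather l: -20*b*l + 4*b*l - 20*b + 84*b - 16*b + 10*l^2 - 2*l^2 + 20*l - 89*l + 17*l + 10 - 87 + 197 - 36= 48*b + 8*l^2 + l*(-16*b - 52) + 84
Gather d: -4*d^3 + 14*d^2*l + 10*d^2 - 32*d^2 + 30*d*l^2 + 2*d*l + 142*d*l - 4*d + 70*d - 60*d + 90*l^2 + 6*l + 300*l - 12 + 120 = -4*d^3 + d^2*(14*l - 22) + d*(30*l^2 + 144*l + 6) + 90*l^2 + 306*l + 108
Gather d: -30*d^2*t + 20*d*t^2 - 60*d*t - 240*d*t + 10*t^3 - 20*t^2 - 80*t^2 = -30*d^2*t + d*(20*t^2 - 300*t) + 10*t^3 - 100*t^2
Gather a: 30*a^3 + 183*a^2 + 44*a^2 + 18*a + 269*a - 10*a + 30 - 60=30*a^3 + 227*a^2 + 277*a - 30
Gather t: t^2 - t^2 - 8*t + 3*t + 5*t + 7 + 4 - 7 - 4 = 0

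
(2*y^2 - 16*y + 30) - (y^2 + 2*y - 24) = y^2 - 18*y + 54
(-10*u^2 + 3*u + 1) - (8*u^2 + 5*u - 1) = -18*u^2 - 2*u + 2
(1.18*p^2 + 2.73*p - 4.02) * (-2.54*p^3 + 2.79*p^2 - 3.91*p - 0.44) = -2.9972*p^5 - 3.642*p^4 + 13.2137*p^3 - 22.4093*p^2 + 14.517*p + 1.7688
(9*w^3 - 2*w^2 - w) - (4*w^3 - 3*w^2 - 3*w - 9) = 5*w^3 + w^2 + 2*w + 9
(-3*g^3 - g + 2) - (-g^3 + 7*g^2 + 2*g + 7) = -2*g^3 - 7*g^2 - 3*g - 5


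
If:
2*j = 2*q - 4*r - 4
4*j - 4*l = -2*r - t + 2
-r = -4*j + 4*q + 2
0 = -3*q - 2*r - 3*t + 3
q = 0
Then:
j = 2/9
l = -43/108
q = 0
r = -10/9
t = 47/27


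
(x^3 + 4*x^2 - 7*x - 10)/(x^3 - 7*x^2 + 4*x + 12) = (x + 5)/(x - 6)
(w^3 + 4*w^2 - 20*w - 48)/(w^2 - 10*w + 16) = (w^3 + 4*w^2 - 20*w - 48)/(w^2 - 10*w + 16)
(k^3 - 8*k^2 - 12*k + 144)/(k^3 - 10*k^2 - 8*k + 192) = (k - 6)/(k - 8)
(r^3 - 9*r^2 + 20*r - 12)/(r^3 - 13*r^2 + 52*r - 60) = (r - 1)/(r - 5)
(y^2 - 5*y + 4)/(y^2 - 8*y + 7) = (y - 4)/(y - 7)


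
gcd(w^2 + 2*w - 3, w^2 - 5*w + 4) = w - 1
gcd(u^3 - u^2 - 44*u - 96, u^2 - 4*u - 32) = u^2 - 4*u - 32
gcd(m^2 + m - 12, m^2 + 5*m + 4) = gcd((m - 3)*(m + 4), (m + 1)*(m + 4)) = m + 4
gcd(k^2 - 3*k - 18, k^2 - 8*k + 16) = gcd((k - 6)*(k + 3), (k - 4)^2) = 1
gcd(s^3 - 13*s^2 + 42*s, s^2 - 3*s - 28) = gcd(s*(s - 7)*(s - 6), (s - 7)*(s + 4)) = s - 7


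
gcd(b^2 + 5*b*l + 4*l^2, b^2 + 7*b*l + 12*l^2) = b + 4*l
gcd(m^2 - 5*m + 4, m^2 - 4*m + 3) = m - 1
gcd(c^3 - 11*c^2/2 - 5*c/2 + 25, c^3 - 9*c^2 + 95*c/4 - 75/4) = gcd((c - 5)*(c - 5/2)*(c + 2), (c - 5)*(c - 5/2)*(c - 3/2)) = c^2 - 15*c/2 + 25/2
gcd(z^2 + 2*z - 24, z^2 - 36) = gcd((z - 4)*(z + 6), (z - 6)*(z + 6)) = z + 6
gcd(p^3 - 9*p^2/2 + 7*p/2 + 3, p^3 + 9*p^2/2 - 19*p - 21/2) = p^2 - 5*p/2 - 3/2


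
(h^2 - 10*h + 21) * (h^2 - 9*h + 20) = h^4 - 19*h^3 + 131*h^2 - 389*h + 420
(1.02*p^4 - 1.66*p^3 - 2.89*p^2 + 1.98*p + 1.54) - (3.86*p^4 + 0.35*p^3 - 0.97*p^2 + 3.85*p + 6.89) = -2.84*p^4 - 2.01*p^3 - 1.92*p^2 - 1.87*p - 5.35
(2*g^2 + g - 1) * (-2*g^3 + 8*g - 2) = -4*g^5 - 2*g^4 + 18*g^3 + 4*g^2 - 10*g + 2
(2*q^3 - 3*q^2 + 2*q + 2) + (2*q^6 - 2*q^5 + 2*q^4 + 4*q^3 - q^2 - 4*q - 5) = 2*q^6 - 2*q^5 + 2*q^4 + 6*q^3 - 4*q^2 - 2*q - 3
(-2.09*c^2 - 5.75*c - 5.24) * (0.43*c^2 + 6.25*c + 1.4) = -0.8987*c^4 - 15.535*c^3 - 41.1167*c^2 - 40.8*c - 7.336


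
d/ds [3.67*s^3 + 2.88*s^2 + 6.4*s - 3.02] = 11.01*s^2 + 5.76*s + 6.4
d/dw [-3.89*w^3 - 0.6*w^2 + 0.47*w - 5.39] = -11.67*w^2 - 1.2*w + 0.47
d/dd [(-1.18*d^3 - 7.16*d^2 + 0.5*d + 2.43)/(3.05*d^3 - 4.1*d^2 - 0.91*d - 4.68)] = (-1.77635683940025e-15*d^5 + 26.676*d^4 - 0.9024*d^3 + 2.8983*d^2 + 86.9436*d - 0.1287)/(9.3025*d^6 - 25.01*d^5 + 11.259*d^4 - 21.086*d^3 + 39.2041*d^2 + 8.5176*d + 21.9024)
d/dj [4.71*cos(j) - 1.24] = -4.71*sin(j)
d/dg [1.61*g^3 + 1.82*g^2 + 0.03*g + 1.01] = 4.83*g^2 + 3.64*g + 0.03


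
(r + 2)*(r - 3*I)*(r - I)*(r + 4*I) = r^4 + 2*r^3 + 13*r^2 + 26*r - 12*I*r - 24*I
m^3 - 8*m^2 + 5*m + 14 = (m - 7)*(m - 2)*(m + 1)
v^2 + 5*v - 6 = (v - 1)*(v + 6)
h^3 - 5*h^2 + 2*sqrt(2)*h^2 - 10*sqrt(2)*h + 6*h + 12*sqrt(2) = (h - 3)*(h - 2)*(h + 2*sqrt(2))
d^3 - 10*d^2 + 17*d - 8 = (d - 8)*(d - 1)^2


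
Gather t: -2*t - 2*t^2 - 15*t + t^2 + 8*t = -t^2 - 9*t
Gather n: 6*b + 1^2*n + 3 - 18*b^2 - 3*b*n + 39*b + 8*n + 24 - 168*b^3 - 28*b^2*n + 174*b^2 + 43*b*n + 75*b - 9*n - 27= -168*b^3 + 156*b^2 + 120*b + n*(-28*b^2 + 40*b)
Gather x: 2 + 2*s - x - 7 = 2*s - x - 5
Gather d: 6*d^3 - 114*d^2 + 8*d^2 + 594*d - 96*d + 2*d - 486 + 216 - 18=6*d^3 - 106*d^2 + 500*d - 288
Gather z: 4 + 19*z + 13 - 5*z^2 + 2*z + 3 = -5*z^2 + 21*z + 20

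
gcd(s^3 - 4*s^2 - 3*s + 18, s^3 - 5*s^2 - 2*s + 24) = s^2 - s - 6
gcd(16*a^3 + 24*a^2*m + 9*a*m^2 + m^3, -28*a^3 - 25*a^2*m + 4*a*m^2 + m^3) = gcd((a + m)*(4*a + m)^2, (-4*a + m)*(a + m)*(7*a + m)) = a + m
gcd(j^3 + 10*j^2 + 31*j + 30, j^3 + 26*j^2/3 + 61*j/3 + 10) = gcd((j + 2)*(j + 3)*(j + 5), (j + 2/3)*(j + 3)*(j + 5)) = j^2 + 8*j + 15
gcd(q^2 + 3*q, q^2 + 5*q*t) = q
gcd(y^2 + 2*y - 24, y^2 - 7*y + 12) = y - 4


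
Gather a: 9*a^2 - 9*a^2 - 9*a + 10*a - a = 0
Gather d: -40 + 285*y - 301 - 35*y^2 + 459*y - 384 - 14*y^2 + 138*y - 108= -49*y^2 + 882*y - 833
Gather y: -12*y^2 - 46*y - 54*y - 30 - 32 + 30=-12*y^2 - 100*y - 32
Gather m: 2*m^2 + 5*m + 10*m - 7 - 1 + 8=2*m^2 + 15*m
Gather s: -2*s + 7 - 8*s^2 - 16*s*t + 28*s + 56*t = -8*s^2 + s*(26 - 16*t) + 56*t + 7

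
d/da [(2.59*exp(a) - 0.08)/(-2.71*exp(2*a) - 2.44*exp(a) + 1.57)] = (7.0189*exp(2*a) - 0.4336*exp(a) + 3.8711)*exp(a)/(7.3441*exp(4*a) + 13.2248*exp(3*a) - 2.5558*exp(2*a) - 7.6616*exp(a) + 2.4649)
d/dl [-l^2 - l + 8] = -2*l - 1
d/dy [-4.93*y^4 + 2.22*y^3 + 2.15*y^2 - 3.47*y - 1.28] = -19.72*y^3 + 6.66*y^2 + 4.3*y - 3.47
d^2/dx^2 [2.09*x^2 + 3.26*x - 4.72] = 4.18000000000000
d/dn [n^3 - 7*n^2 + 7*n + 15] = 3*n^2 - 14*n + 7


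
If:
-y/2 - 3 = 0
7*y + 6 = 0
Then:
No Solution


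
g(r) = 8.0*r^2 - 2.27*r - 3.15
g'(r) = 16.0*r - 2.27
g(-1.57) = 20.13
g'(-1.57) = -27.39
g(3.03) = 63.42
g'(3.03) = 46.21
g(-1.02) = 7.49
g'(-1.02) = -18.59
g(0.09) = -3.29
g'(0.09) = -0.83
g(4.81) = 171.02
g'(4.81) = 74.69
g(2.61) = 45.42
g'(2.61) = 39.49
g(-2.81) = 66.40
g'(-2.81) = -47.23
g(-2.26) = 42.84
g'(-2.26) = -38.43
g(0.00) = -3.15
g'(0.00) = -2.27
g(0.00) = -3.15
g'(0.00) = -2.27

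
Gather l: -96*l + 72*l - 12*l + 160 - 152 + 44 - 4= 48 - 36*l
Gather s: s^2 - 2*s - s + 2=s^2 - 3*s + 2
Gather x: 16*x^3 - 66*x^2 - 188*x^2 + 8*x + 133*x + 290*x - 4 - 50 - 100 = 16*x^3 - 254*x^2 + 431*x - 154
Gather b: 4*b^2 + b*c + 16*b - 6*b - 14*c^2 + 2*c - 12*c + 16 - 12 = 4*b^2 + b*(c + 10) - 14*c^2 - 10*c + 4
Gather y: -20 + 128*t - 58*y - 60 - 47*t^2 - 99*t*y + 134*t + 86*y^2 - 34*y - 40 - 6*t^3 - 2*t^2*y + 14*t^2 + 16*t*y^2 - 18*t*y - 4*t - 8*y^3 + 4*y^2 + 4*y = -6*t^3 - 33*t^2 + 258*t - 8*y^3 + y^2*(16*t + 90) + y*(-2*t^2 - 117*t - 88) - 120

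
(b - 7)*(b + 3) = b^2 - 4*b - 21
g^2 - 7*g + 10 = (g - 5)*(g - 2)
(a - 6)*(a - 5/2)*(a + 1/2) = a^3 - 8*a^2 + 43*a/4 + 15/2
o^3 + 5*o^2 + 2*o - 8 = (o - 1)*(o + 2)*(o + 4)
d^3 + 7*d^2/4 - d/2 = d*(d - 1/4)*(d + 2)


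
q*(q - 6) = q^2 - 6*q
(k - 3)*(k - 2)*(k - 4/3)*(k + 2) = k^4 - 13*k^3/3 + 52*k/3 - 16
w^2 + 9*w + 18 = (w + 3)*(w + 6)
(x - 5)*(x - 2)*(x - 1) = x^3 - 8*x^2 + 17*x - 10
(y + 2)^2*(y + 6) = y^3 + 10*y^2 + 28*y + 24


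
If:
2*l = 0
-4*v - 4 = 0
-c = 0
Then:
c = 0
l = 0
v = -1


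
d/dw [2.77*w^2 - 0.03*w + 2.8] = 5.54*w - 0.03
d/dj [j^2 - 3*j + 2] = 2*j - 3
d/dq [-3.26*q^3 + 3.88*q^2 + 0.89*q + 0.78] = -9.78*q^2 + 7.76*q + 0.89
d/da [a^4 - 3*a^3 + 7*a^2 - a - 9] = 4*a^3 - 9*a^2 + 14*a - 1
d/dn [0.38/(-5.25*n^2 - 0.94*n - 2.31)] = (3.99*n + 0.3572)/(5.25*n^2 + 0.94*n + 2.31)^2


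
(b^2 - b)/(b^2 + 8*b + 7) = b*(b - 1)/(b^2 + 8*b + 7)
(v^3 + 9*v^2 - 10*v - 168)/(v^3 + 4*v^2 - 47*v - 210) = (v^2 + 3*v - 28)/(v^2 - 2*v - 35)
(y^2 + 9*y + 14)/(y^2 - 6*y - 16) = (y + 7)/(y - 8)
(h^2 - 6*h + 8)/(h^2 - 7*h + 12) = (h - 2)/(h - 3)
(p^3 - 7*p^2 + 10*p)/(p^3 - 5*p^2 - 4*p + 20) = p/(p + 2)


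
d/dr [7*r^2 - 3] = 14*r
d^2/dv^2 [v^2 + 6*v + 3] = 2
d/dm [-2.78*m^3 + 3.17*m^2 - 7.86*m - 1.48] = -8.34*m^2 + 6.34*m - 7.86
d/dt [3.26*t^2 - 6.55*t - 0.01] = 6.52*t - 6.55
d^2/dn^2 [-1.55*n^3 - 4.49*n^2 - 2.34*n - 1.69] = -9.3*n - 8.98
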